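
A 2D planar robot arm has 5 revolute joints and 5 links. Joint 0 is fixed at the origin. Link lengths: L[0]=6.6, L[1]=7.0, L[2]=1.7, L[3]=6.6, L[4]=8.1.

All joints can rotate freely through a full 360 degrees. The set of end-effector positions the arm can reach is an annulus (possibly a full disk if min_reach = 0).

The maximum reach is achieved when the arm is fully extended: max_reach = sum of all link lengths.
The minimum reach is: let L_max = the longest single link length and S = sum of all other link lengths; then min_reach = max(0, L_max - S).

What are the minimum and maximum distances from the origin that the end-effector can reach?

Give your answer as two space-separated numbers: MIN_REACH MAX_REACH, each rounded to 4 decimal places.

Answer: 0.0000 30.0000

Derivation:
Link lengths: [6.6, 7.0, 1.7, 6.6, 8.1]
max_reach = 6.6 + 7 + 1.7 + 6.6 + 8.1 = 30
L_max = max([6.6, 7.0, 1.7, 6.6, 8.1]) = 8.1
S (sum of others) = 30 - 8.1 = 21.9
min_reach = max(0, 8.1 - 21.9) = max(0, -13.8) = 0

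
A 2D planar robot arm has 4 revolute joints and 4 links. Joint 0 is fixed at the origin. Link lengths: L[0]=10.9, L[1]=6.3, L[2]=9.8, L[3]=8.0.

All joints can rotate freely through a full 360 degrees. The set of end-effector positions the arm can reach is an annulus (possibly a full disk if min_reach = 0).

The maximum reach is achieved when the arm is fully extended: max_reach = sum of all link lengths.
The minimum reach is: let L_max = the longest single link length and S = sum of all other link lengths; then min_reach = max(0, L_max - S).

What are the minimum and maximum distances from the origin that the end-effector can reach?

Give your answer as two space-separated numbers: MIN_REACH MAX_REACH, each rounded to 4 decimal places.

Link lengths: [10.9, 6.3, 9.8, 8.0]
max_reach = 10.9 + 6.3 + 9.8 + 8 = 35
L_max = max([10.9, 6.3, 9.8, 8.0]) = 10.9
S (sum of others) = 35 - 10.9 = 24.1
min_reach = max(0, 10.9 - 24.1) = max(0, -13.2) = 0

Answer: 0.0000 35.0000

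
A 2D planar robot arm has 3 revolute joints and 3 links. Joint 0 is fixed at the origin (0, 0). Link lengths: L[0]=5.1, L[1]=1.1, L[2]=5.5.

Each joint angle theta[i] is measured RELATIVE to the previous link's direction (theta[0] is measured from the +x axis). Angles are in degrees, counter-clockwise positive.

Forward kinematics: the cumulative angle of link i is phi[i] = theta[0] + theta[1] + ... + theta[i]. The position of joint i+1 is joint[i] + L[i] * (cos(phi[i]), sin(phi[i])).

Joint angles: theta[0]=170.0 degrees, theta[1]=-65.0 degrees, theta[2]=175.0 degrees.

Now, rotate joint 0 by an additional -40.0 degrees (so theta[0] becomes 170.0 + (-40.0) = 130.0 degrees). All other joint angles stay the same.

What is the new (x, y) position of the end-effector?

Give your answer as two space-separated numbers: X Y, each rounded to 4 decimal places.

joint[0] = (0.0000, 0.0000)  (base)
link 0: phi[0] = 130 = 130 deg
  cos(130 deg) = -0.6428, sin(130 deg) = 0.7660
  joint[1] = (0.0000, 0.0000) + 5.1 * (-0.6428, 0.7660) = (0.0000 + -3.2782, 0.0000 + 3.9068) = (-3.2782, 3.9068)
link 1: phi[1] = 130 + -65 = 65 deg
  cos(65 deg) = 0.4226, sin(65 deg) = 0.9063
  joint[2] = (-3.2782, 3.9068) + 1.1 * (0.4226, 0.9063) = (-3.2782 + 0.4649, 3.9068 + 0.9969) = (-2.8133, 4.9038)
link 2: phi[2] = 130 + -65 + 175 = 240 deg
  cos(240 deg) = -0.5000, sin(240 deg) = -0.8660
  joint[3] = (-2.8133, 4.9038) + 5.5 * (-0.5000, -0.8660) = (-2.8133 + -2.7500, 4.9038 + -4.7631) = (-5.5633, 0.1406)
End effector: (-5.5633, 0.1406)

Answer: -5.5633 0.1406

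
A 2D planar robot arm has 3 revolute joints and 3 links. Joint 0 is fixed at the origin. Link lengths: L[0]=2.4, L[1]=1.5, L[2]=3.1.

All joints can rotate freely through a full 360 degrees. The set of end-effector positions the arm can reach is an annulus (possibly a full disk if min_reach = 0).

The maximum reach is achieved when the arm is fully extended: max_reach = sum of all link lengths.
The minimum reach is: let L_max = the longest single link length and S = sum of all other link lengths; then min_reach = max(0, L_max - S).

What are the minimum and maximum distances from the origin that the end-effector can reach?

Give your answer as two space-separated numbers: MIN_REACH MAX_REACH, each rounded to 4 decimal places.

Link lengths: [2.4, 1.5, 3.1]
max_reach = 2.4 + 1.5 + 3.1 = 7
L_max = max([2.4, 1.5, 3.1]) = 3.1
S (sum of others) = 7 - 3.1 = 3.9
min_reach = max(0, 3.1 - 3.9) = max(0, -0.8) = 0

Answer: 0.0000 7.0000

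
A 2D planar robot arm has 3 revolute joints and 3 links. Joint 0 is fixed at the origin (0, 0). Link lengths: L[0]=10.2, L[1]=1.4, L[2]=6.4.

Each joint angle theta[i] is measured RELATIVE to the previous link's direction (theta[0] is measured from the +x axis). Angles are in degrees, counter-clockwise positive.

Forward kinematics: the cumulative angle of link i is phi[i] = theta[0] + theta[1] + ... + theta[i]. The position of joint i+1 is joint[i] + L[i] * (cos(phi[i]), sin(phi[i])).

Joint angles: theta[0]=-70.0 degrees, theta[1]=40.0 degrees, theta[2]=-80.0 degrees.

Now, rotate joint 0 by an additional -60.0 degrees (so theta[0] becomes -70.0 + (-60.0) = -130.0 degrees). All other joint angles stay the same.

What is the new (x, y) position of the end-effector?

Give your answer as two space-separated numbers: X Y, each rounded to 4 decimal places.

joint[0] = (0.0000, 0.0000)  (base)
link 0: phi[0] = -130 = -130 deg
  cos(-130 deg) = -0.6428, sin(-130 deg) = -0.7660
  joint[1] = (0.0000, 0.0000) + 10.2 * (-0.6428, -0.7660) = (0.0000 + -6.5564, 0.0000 + -7.8137) = (-6.5564, -7.8137)
link 1: phi[1] = -130 + 40 = -90 deg
  cos(-90 deg) = 0.0000, sin(-90 deg) = -1.0000
  joint[2] = (-6.5564, -7.8137) + 1.4 * (0.0000, -1.0000) = (-6.5564 + 0.0000, -7.8137 + -1.4000) = (-6.5564, -9.2137)
link 2: phi[2] = -130 + 40 + -80 = -170 deg
  cos(-170 deg) = -0.9848, sin(-170 deg) = -0.1736
  joint[3] = (-6.5564, -9.2137) + 6.4 * (-0.9848, -0.1736) = (-6.5564 + -6.3028, -9.2137 + -1.1113) = (-12.8592, -10.3250)
End effector: (-12.8592, -10.3250)

Answer: -12.8592 -10.3250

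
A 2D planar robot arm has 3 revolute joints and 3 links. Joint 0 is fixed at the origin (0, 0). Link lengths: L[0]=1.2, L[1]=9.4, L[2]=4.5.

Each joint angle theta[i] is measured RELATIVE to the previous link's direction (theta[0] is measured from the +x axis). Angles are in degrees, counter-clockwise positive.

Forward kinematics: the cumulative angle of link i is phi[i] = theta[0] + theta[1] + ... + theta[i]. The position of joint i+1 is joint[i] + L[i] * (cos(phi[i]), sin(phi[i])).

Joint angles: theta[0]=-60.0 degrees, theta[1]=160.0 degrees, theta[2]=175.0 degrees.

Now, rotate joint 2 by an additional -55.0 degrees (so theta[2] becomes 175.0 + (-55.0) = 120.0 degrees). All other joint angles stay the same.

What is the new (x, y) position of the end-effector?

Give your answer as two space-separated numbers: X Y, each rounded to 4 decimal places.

Answer: -4.4795 5.3254

Derivation:
joint[0] = (0.0000, 0.0000)  (base)
link 0: phi[0] = -60 = -60 deg
  cos(-60 deg) = 0.5000, sin(-60 deg) = -0.8660
  joint[1] = (0.0000, 0.0000) + 1.2 * (0.5000, -0.8660) = (0.0000 + 0.6000, 0.0000 + -1.0392) = (0.6000, -1.0392)
link 1: phi[1] = -60 + 160 = 100 deg
  cos(100 deg) = -0.1736, sin(100 deg) = 0.9848
  joint[2] = (0.6000, -1.0392) + 9.4 * (-0.1736, 0.9848) = (0.6000 + -1.6323, -1.0392 + 9.2572) = (-1.0323, 8.2180)
link 2: phi[2] = -60 + 160 + 120 = 220 deg
  cos(220 deg) = -0.7660, sin(220 deg) = -0.6428
  joint[3] = (-1.0323, 8.2180) + 4.5 * (-0.7660, -0.6428) = (-1.0323 + -3.4472, 8.2180 + -2.8925) = (-4.4795, 5.3254)
End effector: (-4.4795, 5.3254)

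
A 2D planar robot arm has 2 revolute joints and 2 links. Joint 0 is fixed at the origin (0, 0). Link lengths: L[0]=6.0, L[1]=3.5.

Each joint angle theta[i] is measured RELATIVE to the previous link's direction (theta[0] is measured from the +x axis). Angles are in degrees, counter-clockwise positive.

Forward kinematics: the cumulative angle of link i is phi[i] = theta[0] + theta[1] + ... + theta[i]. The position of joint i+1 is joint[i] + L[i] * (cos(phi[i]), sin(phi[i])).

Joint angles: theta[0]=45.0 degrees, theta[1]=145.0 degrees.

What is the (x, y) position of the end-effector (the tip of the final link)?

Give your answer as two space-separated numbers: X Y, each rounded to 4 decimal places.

joint[0] = (0.0000, 0.0000)  (base)
link 0: phi[0] = 45 = 45 deg
  cos(45 deg) = 0.7071, sin(45 deg) = 0.7071
  joint[1] = (0.0000, 0.0000) + 6 * (0.7071, 0.7071) = (0.0000 + 4.2426, 0.0000 + 4.2426) = (4.2426, 4.2426)
link 1: phi[1] = 45 + 145 = 190 deg
  cos(190 deg) = -0.9848, sin(190 deg) = -0.1736
  joint[2] = (4.2426, 4.2426) + 3.5 * (-0.9848, -0.1736) = (4.2426 + -3.4468, 4.2426 + -0.6078) = (0.7958, 3.6349)
End effector: (0.7958, 3.6349)

Answer: 0.7958 3.6349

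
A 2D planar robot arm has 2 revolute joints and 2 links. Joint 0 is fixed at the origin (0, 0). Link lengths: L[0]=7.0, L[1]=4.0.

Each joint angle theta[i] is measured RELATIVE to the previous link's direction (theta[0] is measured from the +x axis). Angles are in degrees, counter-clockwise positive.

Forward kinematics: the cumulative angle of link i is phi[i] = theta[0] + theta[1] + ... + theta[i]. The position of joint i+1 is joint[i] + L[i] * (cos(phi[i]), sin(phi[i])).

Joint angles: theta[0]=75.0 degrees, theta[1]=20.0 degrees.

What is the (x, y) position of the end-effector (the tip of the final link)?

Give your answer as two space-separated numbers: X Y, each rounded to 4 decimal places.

Answer: 1.4631 10.7463

Derivation:
joint[0] = (0.0000, 0.0000)  (base)
link 0: phi[0] = 75 = 75 deg
  cos(75 deg) = 0.2588, sin(75 deg) = 0.9659
  joint[1] = (0.0000, 0.0000) + 7 * (0.2588, 0.9659) = (0.0000 + 1.8117, 0.0000 + 6.7615) = (1.8117, 6.7615)
link 1: phi[1] = 75 + 20 = 95 deg
  cos(95 deg) = -0.0872, sin(95 deg) = 0.9962
  joint[2] = (1.8117, 6.7615) + 4 * (-0.0872, 0.9962) = (1.8117 + -0.3486, 6.7615 + 3.9848) = (1.4631, 10.7463)
End effector: (1.4631, 10.7463)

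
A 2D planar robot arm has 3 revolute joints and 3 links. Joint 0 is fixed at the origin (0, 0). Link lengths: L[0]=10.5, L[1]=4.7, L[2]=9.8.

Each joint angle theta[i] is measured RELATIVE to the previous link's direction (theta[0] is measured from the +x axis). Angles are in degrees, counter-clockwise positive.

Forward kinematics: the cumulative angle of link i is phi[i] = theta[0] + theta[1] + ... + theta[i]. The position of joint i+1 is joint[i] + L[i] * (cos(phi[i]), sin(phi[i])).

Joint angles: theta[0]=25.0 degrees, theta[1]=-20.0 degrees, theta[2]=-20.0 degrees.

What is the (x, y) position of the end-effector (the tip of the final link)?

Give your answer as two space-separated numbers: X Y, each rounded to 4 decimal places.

joint[0] = (0.0000, 0.0000)  (base)
link 0: phi[0] = 25 = 25 deg
  cos(25 deg) = 0.9063, sin(25 deg) = 0.4226
  joint[1] = (0.0000, 0.0000) + 10.5 * (0.9063, 0.4226) = (0.0000 + 9.5162, 0.0000 + 4.4375) = (9.5162, 4.4375)
link 1: phi[1] = 25 + -20 = 5 deg
  cos(5 deg) = 0.9962, sin(5 deg) = 0.0872
  joint[2] = (9.5162, 4.4375) + 4.7 * (0.9962, 0.0872) = (9.5162 + 4.6821, 4.4375 + 0.4096) = (14.1983, 4.8471)
link 2: phi[2] = 25 + -20 + -20 = -15 deg
  cos(-15 deg) = 0.9659, sin(-15 deg) = -0.2588
  joint[3] = (14.1983, 4.8471) + 9.8 * (0.9659, -0.2588) = (14.1983 + 9.4661, 4.8471 + -2.5364) = (23.6644, 2.3107)
End effector: (23.6644, 2.3107)

Answer: 23.6644 2.3107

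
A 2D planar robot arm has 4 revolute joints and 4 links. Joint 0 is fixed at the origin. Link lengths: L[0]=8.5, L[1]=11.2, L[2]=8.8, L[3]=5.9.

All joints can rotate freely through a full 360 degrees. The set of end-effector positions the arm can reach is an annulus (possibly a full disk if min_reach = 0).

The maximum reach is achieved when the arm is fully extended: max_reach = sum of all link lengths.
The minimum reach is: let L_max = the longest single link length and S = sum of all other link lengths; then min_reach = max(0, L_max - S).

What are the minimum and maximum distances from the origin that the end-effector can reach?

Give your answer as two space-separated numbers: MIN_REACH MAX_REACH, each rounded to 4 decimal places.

Answer: 0.0000 34.4000

Derivation:
Link lengths: [8.5, 11.2, 8.8, 5.9]
max_reach = 8.5 + 11.2 + 8.8 + 5.9 = 34.4
L_max = max([8.5, 11.2, 8.8, 5.9]) = 11.2
S (sum of others) = 34.4 - 11.2 = 23.2
min_reach = max(0, 11.2 - 23.2) = max(0, -12) = 0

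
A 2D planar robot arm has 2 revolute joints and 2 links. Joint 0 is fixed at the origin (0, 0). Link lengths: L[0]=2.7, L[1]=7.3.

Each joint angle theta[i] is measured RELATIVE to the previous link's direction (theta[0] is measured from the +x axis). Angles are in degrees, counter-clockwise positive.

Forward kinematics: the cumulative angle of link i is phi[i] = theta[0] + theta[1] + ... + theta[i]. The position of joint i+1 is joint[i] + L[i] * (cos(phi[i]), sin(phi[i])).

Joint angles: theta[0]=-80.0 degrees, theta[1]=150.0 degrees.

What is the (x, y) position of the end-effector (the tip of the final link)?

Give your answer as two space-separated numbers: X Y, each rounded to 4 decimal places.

joint[0] = (0.0000, 0.0000)  (base)
link 0: phi[0] = -80 = -80 deg
  cos(-80 deg) = 0.1736, sin(-80 deg) = -0.9848
  joint[1] = (0.0000, 0.0000) + 2.7 * (0.1736, -0.9848) = (0.0000 + 0.4689, 0.0000 + -2.6590) = (0.4689, -2.6590)
link 1: phi[1] = -80 + 150 = 70 deg
  cos(70 deg) = 0.3420, sin(70 deg) = 0.9397
  joint[2] = (0.4689, -2.6590) + 7.3 * (0.3420, 0.9397) = (0.4689 + 2.4967, -2.6590 + 6.8598) = (2.9656, 4.2008)
End effector: (2.9656, 4.2008)

Answer: 2.9656 4.2008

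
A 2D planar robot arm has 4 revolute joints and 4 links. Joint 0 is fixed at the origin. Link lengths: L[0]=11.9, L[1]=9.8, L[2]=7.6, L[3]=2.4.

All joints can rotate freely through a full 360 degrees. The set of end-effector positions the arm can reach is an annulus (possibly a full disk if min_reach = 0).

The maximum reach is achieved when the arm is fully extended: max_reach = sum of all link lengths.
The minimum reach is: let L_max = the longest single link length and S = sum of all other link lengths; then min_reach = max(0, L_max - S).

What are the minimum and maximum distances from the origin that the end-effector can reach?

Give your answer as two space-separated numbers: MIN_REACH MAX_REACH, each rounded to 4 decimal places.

Answer: 0.0000 31.7000

Derivation:
Link lengths: [11.9, 9.8, 7.6, 2.4]
max_reach = 11.9 + 9.8 + 7.6 + 2.4 = 31.7
L_max = max([11.9, 9.8, 7.6, 2.4]) = 11.9
S (sum of others) = 31.7 - 11.9 = 19.8
min_reach = max(0, 11.9 - 19.8) = max(0, -7.9) = 0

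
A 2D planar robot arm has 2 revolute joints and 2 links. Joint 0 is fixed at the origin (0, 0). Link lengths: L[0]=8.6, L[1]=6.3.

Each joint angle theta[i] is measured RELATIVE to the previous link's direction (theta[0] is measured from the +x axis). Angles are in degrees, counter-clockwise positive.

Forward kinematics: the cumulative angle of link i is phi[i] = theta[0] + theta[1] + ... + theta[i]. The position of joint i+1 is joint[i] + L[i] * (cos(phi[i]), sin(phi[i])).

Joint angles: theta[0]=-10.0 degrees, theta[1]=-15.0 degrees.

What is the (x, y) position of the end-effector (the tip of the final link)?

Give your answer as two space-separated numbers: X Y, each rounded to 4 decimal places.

Answer: 14.1791 -4.1559

Derivation:
joint[0] = (0.0000, 0.0000)  (base)
link 0: phi[0] = -10 = -10 deg
  cos(-10 deg) = 0.9848, sin(-10 deg) = -0.1736
  joint[1] = (0.0000, 0.0000) + 8.6 * (0.9848, -0.1736) = (0.0000 + 8.4693, 0.0000 + -1.4934) = (8.4693, -1.4934)
link 1: phi[1] = -10 + -15 = -25 deg
  cos(-25 deg) = 0.9063, sin(-25 deg) = -0.4226
  joint[2] = (8.4693, -1.4934) + 6.3 * (0.9063, -0.4226) = (8.4693 + 5.7097, -1.4934 + -2.6625) = (14.1791, -4.1559)
End effector: (14.1791, -4.1559)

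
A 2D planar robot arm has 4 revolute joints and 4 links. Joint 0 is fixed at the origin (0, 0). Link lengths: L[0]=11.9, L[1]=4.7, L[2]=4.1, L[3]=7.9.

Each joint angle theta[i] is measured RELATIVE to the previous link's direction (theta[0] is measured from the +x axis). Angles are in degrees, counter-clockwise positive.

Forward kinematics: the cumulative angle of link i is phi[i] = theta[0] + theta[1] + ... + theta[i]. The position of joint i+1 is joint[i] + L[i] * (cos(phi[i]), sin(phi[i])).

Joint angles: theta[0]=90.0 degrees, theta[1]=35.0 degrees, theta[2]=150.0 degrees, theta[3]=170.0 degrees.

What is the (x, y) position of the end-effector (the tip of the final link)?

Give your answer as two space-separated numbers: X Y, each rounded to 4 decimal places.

Answer: -1.6499 19.5356

Derivation:
joint[0] = (0.0000, 0.0000)  (base)
link 0: phi[0] = 90 = 90 deg
  cos(90 deg) = 0.0000, sin(90 deg) = 1.0000
  joint[1] = (0.0000, 0.0000) + 11.9 * (0.0000, 1.0000) = (0.0000 + 0.0000, 0.0000 + 11.9000) = (0.0000, 11.9000)
link 1: phi[1] = 90 + 35 = 125 deg
  cos(125 deg) = -0.5736, sin(125 deg) = 0.8192
  joint[2] = (0.0000, 11.9000) + 4.7 * (-0.5736, 0.8192) = (0.0000 + -2.6958, 11.9000 + 3.8500) = (-2.6958, 15.7500)
link 2: phi[2] = 90 + 35 + 150 = 275 deg
  cos(275 deg) = 0.0872, sin(275 deg) = -0.9962
  joint[3] = (-2.6958, 15.7500) + 4.1 * (0.0872, -0.9962) = (-2.6958 + 0.3573, 15.7500 + -4.0844) = (-2.3385, 11.6656)
link 3: phi[3] = 90 + 35 + 150 + 170 = 445 deg
  cos(445 deg) = 0.0872, sin(445 deg) = 0.9962
  joint[4] = (-2.3385, 11.6656) + 7.9 * (0.0872, 0.9962) = (-2.3385 + 0.6885, 11.6656 + 7.8699) = (-1.6499, 19.5356)
End effector: (-1.6499, 19.5356)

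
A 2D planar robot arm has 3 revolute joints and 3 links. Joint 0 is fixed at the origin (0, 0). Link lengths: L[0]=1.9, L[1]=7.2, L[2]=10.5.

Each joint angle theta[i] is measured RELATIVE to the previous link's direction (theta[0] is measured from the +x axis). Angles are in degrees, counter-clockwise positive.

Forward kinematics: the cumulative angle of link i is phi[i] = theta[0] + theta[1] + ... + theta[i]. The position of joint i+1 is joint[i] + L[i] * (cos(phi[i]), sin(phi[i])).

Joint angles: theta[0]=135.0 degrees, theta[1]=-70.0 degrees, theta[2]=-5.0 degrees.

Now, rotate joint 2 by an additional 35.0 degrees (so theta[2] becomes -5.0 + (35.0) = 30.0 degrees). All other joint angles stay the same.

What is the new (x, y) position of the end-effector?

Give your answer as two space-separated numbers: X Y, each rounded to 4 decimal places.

Answer: 0.7842 18.3290

Derivation:
joint[0] = (0.0000, 0.0000)  (base)
link 0: phi[0] = 135 = 135 deg
  cos(135 deg) = -0.7071, sin(135 deg) = 0.7071
  joint[1] = (0.0000, 0.0000) + 1.9 * (-0.7071, 0.7071) = (0.0000 + -1.3435, 0.0000 + 1.3435) = (-1.3435, 1.3435)
link 1: phi[1] = 135 + -70 = 65 deg
  cos(65 deg) = 0.4226, sin(65 deg) = 0.9063
  joint[2] = (-1.3435, 1.3435) + 7.2 * (0.4226, 0.9063) = (-1.3435 + 3.0429, 1.3435 + 6.5254) = (1.6993, 7.8689)
link 2: phi[2] = 135 + -70 + 30 = 95 deg
  cos(95 deg) = -0.0872, sin(95 deg) = 0.9962
  joint[3] = (1.6993, 7.8689) + 10.5 * (-0.0872, 0.9962) = (1.6993 + -0.9151, 7.8689 + 10.4600) = (0.7842, 18.3290)
End effector: (0.7842, 18.3290)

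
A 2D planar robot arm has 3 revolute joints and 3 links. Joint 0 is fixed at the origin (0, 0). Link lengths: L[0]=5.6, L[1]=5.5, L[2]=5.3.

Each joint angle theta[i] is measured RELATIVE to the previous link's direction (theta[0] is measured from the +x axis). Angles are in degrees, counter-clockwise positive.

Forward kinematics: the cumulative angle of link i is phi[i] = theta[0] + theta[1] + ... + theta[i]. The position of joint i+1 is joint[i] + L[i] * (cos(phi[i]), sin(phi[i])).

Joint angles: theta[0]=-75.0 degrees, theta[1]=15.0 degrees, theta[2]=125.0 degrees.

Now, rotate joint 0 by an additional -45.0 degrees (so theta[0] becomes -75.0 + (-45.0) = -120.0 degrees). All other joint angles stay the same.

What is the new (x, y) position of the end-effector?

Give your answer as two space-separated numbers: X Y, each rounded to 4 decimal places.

Answer: 0.7569 -8.3496

Derivation:
joint[0] = (0.0000, 0.0000)  (base)
link 0: phi[0] = -120 = -120 deg
  cos(-120 deg) = -0.5000, sin(-120 deg) = -0.8660
  joint[1] = (0.0000, 0.0000) + 5.6 * (-0.5000, -0.8660) = (0.0000 + -2.8000, 0.0000 + -4.8497) = (-2.8000, -4.8497)
link 1: phi[1] = -120 + 15 = -105 deg
  cos(-105 deg) = -0.2588, sin(-105 deg) = -0.9659
  joint[2] = (-2.8000, -4.8497) + 5.5 * (-0.2588, -0.9659) = (-2.8000 + -1.4235, -4.8497 + -5.3126) = (-4.2235, -10.1623)
link 2: phi[2] = -120 + 15 + 125 = 20 deg
  cos(20 deg) = 0.9397, sin(20 deg) = 0.3420
  joint[3] = (-4.2235, -10.1623) + 5.3 * (0.9397, 0.3420) = (-4.2235 + 4.9804, -10.1623 + 1.8127) = (0.7569, -8.3496)
End effector: (0.7569, -8.3496)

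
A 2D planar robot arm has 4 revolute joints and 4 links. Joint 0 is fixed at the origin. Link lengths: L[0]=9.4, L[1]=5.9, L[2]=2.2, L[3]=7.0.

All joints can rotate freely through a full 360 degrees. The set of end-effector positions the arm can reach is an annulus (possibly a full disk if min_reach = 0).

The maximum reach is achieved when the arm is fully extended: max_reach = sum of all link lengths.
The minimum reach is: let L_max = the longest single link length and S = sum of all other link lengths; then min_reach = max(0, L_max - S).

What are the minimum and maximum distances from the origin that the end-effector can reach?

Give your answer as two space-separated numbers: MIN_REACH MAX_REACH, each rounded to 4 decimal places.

Answer: 0.0000 24.5000

Derivation:
Link lengths: [9.4, 5.9, 2.2, 7.0]
max_reach = 9.4 + 5.9 + 2.2 + 7 = 24.5
L_max = max([9.4, 5.9, 2.2, 7.0]) = 9.4
S (sum of others) = 24.5 - 9.4 = 15.1
min_reach = max(0, 9.4 - 15.1) = max(0, -5.7) = 0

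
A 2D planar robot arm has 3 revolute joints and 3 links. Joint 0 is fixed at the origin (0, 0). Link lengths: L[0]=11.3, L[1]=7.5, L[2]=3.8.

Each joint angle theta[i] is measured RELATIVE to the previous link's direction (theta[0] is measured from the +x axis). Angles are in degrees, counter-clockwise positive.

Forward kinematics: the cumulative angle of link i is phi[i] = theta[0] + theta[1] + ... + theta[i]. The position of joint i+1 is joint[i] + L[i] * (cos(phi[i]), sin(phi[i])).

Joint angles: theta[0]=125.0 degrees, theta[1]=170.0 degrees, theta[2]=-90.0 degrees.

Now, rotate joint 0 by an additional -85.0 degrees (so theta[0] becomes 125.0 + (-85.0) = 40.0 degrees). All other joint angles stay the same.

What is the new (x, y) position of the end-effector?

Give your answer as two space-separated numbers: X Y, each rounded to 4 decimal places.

joint[0] = (0.0000, 0.0000)  (base)
link 0: phi[0] = 40 = 40 deg
  cos(40 deg) = 0.7660, sin(40 deg) = 0.6428
  joint[1] = (0.0000, 0.0000) + 11.3 * (0.7660, 0.6428) = (0.0000 + 8.6563, 0.0000 + 7.2635) = (8.6563, 7.2635)
link 1: phi[1] = 40 + 170 = 210 deg
  cos(210 deg) = -0.8660, sin(210 deg) = -0.5000
  joint[2] = (8.6563, 7.2635) + 7.5 * (-0.8660, -0.5000) = (8.6563 + -6.4952, 7.2635 + -3.7500) = (2.1611, 3.5135)
link 2: phi[2] = 40 + 170 + -90 = 120 deg
  cos(120 deg) = -0.5000, sin(120 deg) = 0.8660
  joint[3] = (2.1611, 3.5135) + 3.8 * (-0.5000, 0.8660) = (2.1611 + -1.9000, 3.5135 + 3.2909) = (0.2611, 6.8044)
End effector: (0.2611, 6.8044)

Answer: 0.2611 6.8044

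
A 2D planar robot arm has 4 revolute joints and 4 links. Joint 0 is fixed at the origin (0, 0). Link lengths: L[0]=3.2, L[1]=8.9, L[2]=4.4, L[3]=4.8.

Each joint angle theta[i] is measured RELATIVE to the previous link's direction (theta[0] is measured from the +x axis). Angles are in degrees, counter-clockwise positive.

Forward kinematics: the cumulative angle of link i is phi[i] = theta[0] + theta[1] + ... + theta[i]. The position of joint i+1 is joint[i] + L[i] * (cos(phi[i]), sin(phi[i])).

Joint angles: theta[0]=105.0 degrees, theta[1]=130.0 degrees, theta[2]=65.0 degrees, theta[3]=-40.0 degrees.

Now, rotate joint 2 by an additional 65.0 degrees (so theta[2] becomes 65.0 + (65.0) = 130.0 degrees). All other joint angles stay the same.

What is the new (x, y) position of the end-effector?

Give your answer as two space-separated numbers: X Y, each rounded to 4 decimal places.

Answer: 2.3821 -6.5692

Derivation:
joint[0] = (0.0000, 0.0000)  (base)
link 0: phi[0] = 105 = 105 deg
  cos(105 deg) = -0.2588, sin(105 deg) = 0.9659
  joint[1] = (0.0000, 0.0000) + 3.2 * (-0.2588, 0.9659) = (0.0000 + -0.8282, 0.0000 + 3.0910) = (-0.8282, 3.0910)
link 1: phi[1] = 105 + 130 = 235 deg
  cos(235 deg) = -0.5736, sin(235 deg) = -0.8192
  joint[2] = (-0.8282, 3.0910) + 8.9 * (-0.5736, -0.8192) = (-0.8282 + -5.1048, 3.0910 + -7.2905) = (-5.9331, -4.1995)
link 2: phi[2] = 105 + 130 + 130 = 365 deg
  cos(365 deg) = 0.9962, sin(365 deg) = 0.0872
  joint[3] = (-5.9331, -4.1995) + 4.4 * (0.9962, 0.0872) = (-5.9331 + 4.3833, -4.1995 + 0.3835) = (-1.5498, -3.8160)
link 3: phi[3] = 105 + 130 + 130 + -40 = 325 deg
  cos(325 deg) = 0.8192, sin(325 deg) = -0.5736
  joint[4] = (-1.5498, -3.8160) + 4.8 * (0.8192, -0.5736) = (-1.5498 + 3.9319, -3.8160 + -2.7532) = (2.3821, -6.5692)
End effector: (2.3821, -6.5692)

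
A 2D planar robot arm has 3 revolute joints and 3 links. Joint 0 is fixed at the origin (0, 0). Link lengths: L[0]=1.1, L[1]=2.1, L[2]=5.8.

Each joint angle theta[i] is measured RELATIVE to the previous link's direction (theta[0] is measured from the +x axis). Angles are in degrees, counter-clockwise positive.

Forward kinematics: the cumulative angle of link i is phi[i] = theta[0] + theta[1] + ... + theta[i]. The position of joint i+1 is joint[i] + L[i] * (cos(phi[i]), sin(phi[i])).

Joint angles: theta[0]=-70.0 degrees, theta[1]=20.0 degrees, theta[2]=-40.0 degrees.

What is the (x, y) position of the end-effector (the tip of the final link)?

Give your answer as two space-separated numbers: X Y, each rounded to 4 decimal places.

joint[0] = (0.0000, 0.0000)  (base)
link 0: phi[0] = -70 = -70 deg
  cos(-70 deg) = 0.3420, sin(-70 deg) = -0.9397
  joint[1] = (0.0000, 0.0000) + 1.1 * (0.3420, -0.9397) = (0.0000 + 0.3762, 0.0000 + -1.0337) = (0.3762, -1.0337)
link 1: phi[1] = -70 + 20 = -50 deg
  cos(-50 deg) = 0.6428, sin(-50 deg) = -0.7660
  joint[2] = (0.3762, -1.0337) + 2.1 * (0.6428, -0.7660) = (0.3762 + 1.3499, -1.0337 + -1.6087) = (1.7261, -2.6424)
link 2: phi[2] = -70 + 20 + -40 = -90 deg
  cos(-90 deg) = 0.0000, sin(-90 deg) = -1.0000
  joint[3] = (1.7261, -2.6424) + 5.8 * (0.0000, -1.0000) = (1.7261 + 0.0000, -2.6424 + -5.8000) = (1.7261, -8.4424)
End effector: (1.7261, -8.4424)

Answer: 1.7261 -8.4424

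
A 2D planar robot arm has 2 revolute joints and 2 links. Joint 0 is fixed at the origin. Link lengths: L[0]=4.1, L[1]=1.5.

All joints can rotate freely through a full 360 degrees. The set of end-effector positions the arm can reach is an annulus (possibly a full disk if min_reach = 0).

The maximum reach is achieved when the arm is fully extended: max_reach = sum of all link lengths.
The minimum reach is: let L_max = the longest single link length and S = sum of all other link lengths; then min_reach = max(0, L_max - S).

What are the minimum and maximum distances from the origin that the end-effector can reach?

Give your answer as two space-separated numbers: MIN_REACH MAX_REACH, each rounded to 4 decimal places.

Answer: 2.6000 5.6000

Derivation:
Link lengths: [4.1, 1.5]
max_reach = 4.1 + 1.5 = 5.6
L_max = max([4.1, 1.5]) = 4.1
S (sum of others) = 5.6 - 4.1 = 1.5
min_reach = max(0, 4.1 - 1.5) = max(0, 2.6) = 2.6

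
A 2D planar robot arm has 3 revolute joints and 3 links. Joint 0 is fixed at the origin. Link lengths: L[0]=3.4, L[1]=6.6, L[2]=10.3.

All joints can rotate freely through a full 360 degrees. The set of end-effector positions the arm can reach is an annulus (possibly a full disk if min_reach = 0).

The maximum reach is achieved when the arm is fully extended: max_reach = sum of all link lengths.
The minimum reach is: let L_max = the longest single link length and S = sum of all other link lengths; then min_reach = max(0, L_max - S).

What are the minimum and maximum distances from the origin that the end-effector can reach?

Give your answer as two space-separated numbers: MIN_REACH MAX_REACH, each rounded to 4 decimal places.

Link lengths: [3.4, 6.6, 10.3]
max_reach = 3.4 + 6.6 + 10.3 = 20.3
L_max = max([3.4, 6.6, 10.3]) = 10.3
S (sum of others) = 20.3 - 10.3 = 10
min_reach = max(0, 10.3 - 10) = max(0, 0.3) = 0.3

Answer: 0.3000 20.3000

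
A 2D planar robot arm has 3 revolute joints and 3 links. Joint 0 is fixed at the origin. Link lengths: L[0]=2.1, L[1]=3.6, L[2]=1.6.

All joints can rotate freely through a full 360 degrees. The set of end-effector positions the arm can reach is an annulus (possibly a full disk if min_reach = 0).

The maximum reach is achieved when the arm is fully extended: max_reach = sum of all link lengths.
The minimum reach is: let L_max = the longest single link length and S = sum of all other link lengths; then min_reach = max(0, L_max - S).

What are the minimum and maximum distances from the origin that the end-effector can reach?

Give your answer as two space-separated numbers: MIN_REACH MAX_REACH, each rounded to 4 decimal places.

Link lengths: [2.1, 3.6, 1.6]
max_reach = 2.1 + 3.6 + 1.6 = 7.3
L_max = max([2.1, 3.6, 1.6]) = 3.6
S (sum of others) = 7.3 - 3.6 = 3.7
min_reach = max(0, 3.6 - 3.7) = max(0, -0.1) = 0

Answer: 0.0000 7.3000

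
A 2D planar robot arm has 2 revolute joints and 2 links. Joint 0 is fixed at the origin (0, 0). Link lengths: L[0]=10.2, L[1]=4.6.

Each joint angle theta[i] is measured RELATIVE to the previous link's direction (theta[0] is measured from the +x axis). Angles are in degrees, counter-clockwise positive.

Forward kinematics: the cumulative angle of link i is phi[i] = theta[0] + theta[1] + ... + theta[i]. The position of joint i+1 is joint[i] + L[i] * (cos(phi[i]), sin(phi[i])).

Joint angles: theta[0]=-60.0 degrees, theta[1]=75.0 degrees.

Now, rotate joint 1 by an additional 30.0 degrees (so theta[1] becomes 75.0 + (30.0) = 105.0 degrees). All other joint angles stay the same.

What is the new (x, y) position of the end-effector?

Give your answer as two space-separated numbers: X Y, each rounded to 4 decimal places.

Answer: 8.3527 -5.5808

Derivation:
joint[0] = (0.0000, 0.0000)  (base)
link 0: phi[0] = -60 = -60 deg
  cos(-60 deg) = 0.5000, sin(-60 deg) = -0.8660
  joint[1] = (0.0000, 0.0000) + 10.2 * (0.5000, -0.8660) = (0.0000 + 5.1000, 0.0000 + -8.8335) = (5.1000, -8.8335)
link 1: phi[1] = -60 + 105 = 45 deg
  cos(45 deg) = 0.7071, sin(45 deg) = 0.7071
  joint[2] = (5.1000, -8.8335) + 4.6 * (0.7071, 0.7071) = (5.1000 + 3.2527, -8.8335 + 3.2527) = (8.3527, -5.5808)
End effector: (8.3527, -5.5808)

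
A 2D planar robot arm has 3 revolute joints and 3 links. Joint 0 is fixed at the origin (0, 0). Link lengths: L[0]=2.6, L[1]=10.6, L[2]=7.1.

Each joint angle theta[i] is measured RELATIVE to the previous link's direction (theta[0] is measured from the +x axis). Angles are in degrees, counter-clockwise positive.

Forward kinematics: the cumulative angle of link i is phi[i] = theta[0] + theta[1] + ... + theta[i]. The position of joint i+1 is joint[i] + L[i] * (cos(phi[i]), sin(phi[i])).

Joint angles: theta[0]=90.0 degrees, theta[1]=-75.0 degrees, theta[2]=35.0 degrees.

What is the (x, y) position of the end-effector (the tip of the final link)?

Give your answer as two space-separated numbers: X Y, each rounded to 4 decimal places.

Answer: 14.8026 10.7824

Derivation:
joint[0] = (0.0000, 0.0000)  (base)
link 0: phi[0] = 90 = 90 deg
  cos(90 deg) = 0.0000, sin(90 deg) = 1.0000
  joint[1] = (0.0000, 0.0000) + 2.6 * (0.0000, 1.0000) = (0.0000 + 0.0000, 0.0000 + 2.6000) = (0.0000, 2.6000)
link 1: phi[1] = 90 + -75 = 15 deg
  cos(15 deg) = 0.9659, sin(15 deg) = 0.2588
  joint[2] = (0.0000, 2.6000) + 10.6 * (0.9659, 0.2588) = (0.0000 + 10.2388, 2.6000 + 2.7435) = (10.2388, 5.3435)
link 2: phi[2] = 90 + -75 + 35 = 50 deg
  cos(50 deg) = 0.6428, sin(50 deg) = 0.7660
  joint[3] = (10.2388, 5.3435) + 7.1 * (0.6428, 0.7660) = (10.2388 + 4.5638, 5.3435 + 5.4389) = (14.8026, 10.7824)
End effector: (14.8026, 10.7824)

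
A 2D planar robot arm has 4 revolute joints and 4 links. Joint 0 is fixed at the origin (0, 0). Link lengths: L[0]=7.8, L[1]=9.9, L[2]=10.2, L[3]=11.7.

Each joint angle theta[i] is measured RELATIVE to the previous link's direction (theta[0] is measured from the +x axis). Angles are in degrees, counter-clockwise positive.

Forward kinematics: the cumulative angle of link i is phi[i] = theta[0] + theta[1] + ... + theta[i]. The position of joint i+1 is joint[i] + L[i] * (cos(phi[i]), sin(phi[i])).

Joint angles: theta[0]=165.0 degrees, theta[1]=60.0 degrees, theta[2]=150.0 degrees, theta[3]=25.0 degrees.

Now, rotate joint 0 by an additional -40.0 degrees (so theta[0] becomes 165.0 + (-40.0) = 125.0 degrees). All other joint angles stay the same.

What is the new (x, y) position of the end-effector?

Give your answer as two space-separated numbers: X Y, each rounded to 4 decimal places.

Answer: 6.6081 1.2158

Derivation:
joint[0] = (0.0000, 0.0000)  (base)
link 0: phi[0] = 125 = 125 deg
  cos(125 deg) = -0.5736, sin(125 deg) = 0.8192
  joint[1] = (0.0000, 0.0000) + 7.8 * (-0.5736, 0.8192) = (0.0000 + -4.4739, 0.0000 + 6.3894) = (-4.4739, 6.3894)
link 1: phi[1] = 125 + 60 = 185 deg
  cos(185 deg) = -0.9962, sin(185 deg) = -0.0872
  joint[2] = (-4.4739, 6.3894) + 9.9 * (-0.9962, -0.0872) = (-4.4739 + -9.8623, 6.3894 + -0.8628) = (-14.3362, 5.5265)
link 2: phi[2] = 125 + 60 + 150 = 335 deg
  cos(335 deg) = 0.9063, sin(335 deg) = -0.4226
  joint[3] = (-14.3362, 5.5265) + 10.2 * (0.9063, -0.4226) = (-14.3362 + 9.2443, 5.5265 + -4.3107) = (-5.0919, 1.2158)
link 3: phi[3] = 125 + 60 + 150 + 25 = 360 deg
  cos(360 deg) = 1.0000, sin(360 deg) = -0.0000
  joint[4] = (-5.0919, 1.2158) + 11.7 * (1.0000, -0.0000) = (-5.0919 + 11.7000, 1.2158 + -0.0000) = (6.6081, 1.2158)
End effector: (6.6081, 1.2158)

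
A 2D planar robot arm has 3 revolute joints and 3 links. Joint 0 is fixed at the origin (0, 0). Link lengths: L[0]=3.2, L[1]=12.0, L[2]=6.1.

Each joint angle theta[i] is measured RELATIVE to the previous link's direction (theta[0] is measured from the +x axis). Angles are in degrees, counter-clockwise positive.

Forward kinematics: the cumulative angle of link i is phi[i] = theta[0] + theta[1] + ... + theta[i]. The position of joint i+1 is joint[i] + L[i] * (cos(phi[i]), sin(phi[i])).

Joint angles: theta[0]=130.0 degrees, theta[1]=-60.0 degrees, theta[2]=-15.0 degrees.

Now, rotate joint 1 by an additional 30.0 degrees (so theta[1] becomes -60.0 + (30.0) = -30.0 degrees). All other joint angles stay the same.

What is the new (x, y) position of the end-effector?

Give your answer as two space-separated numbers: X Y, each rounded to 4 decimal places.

joint[0] = (0.0000, 0.0000)  (base)
link 0: phi[0] = 130 = 130 deg
  cos(130 deg) = -0.6428, sin(130 deg) = 0.7660
  joint[1] = (0.0000, 0.0000) + 3.2 * (-0.6428, 0.7660) = (0.0000 + -2.0569, 0.0000 + 2.4513) = (-2.0569, 2.4513)
link 1: phi[1] = 130 + -30 = 100 deg
  cos(100 deg) = -0.1736, sin(100 deg) = 0.9848
  joint[2] = (-2.0569, 2.4513) + 12 * (-0.1736, 0.9848) = (-2.0569 + -2.0838, 2.4513 + 11.8177) = (-4.1407, 14.2690)
link 2: phi[2] = 130 + -30 + -15 = 85 deg
  cos(85 deg) = 0.0872, sin(85 deg) = 0.9962
  joint[3] = (-4.1407, 14.2690) + 6.1 * (0.0872, 0.9962) = (-4.1407 + 0.5317, 14.2690 + 6.0768) = (-3.6090, 20.3458)
End effector: (-3.6090, 20.3458)

Answer: -3.6090 20.3458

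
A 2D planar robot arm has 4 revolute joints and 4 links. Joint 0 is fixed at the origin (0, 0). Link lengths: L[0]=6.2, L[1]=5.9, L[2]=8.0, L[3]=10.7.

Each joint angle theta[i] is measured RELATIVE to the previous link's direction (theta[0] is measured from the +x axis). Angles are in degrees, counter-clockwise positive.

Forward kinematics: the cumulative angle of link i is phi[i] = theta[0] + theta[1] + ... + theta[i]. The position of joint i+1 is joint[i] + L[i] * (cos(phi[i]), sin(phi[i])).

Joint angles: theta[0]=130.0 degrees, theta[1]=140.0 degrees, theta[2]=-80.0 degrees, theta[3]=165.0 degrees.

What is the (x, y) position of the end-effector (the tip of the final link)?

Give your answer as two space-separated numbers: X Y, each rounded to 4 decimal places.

Answer: -1.2045 -3.4723

Derivation:
joint[0] = (0.0000, 0.0000)  (base)
link 0: phi[0] = 130 = 130 deg
  cos(130 deg) = -0.6428, sin(130 deg) = 0.7660
  joint[1] = (0.0000, 0.0000) + 6.2 * (-0.6428, 0.7660) = (0.0000 + -3.9853, 0.0000 + 4.7495) = (-3.9853, 4.7495)
link 1: phi[1] = 130 + 140 = 270 deg
  cos(270 deg) = -0.0000, sin(270 deg) = -1.0000
  joint[2] = (-3.9853, 4.7495) + 5.9 * (-0.0000, -1.0000) = (-3.9853 + -0.0000, 4.7495 + -5.9000) = (-3.9853, -1.1505)
link 2: phi[2] = 130 + 140 + -80 = 190 deg
  cos(190 deg) = -0.9848, sin(190 deg) = -0.1736
  joint[3] = (-3.9853, -1.1505) + 8 * (-0.9848, -0.1736) = (-3.9853 + -7.8785, -1.1505 + -1.3892) = (-11.8637, -2.5397)
link 3: phi[3] = 130 + 140 + -80 + 165 = 355 deg
  cos(355 deg) = 0.9962, sin(355 deg) = -0.0872
  joint[4] = (-11.8637, -2.5397) + 10.7 * (0.9962, -0.0872) = (-11.8637 + 10.6593, -2.5397 + -0.9326) = (-1.2045, -3.4723)
End effector: (-1.2045, -3.4723)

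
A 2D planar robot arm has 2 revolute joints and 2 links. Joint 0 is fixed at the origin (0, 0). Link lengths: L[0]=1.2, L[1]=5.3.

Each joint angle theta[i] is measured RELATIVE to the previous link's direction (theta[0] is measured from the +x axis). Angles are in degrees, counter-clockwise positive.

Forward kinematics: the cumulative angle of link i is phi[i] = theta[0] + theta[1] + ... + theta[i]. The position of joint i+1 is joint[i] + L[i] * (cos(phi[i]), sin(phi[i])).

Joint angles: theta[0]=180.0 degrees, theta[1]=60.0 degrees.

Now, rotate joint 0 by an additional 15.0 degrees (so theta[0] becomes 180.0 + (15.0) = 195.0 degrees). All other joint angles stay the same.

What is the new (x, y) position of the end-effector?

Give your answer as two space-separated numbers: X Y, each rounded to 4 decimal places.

joint[0] = (0.0000, 0.0000)  (base)
link 0: phi[0] = 195 = 195 deg
  cos(195 deg) = -0.9659, sin(195 deg) = -0.2588
  joint[1] = (0.0000, 0.0000) + 1.2 * (-0.9659, -0.2588) = (0.0000 + -1.1591, 0.0000 + -0.3106) = (-1.1591, -0.3106)
link 1: phi[1] = 195 + 60 = 255 deg
  cos(255 deg) = -0.2588, sin(255 deg) = -0.9659
  joint[2] = (-1.1591, -0.3106) + 5.3 * (-0.2588, -0.9659) = (-1.1591 + -1.3717, -0.3106 + -5.1194) = (-2.5309, -5.4300)
End effector: (-2.5309, -5.4300)

Answer: -2.5309 -5.4300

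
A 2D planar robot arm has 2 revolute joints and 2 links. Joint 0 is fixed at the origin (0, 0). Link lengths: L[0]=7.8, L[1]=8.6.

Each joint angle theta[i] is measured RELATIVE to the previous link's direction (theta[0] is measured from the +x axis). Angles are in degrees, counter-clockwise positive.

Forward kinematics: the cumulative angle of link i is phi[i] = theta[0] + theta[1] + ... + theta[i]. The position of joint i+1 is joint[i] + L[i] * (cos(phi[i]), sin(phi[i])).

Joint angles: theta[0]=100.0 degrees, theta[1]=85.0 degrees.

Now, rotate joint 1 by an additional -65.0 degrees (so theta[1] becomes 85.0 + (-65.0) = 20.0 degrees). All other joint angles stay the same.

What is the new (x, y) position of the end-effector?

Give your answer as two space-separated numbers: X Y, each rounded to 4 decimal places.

joint[0] = (0.0000, 0.0000)  (base)
link 0: phi[0] = 100 = 100 deg
  cos(100 deg) = -0.1736, sin(100 deg) = 0.9848
  joint[1] = (0.0000, 0.0000) + 7.8 * (-0.1736, 0.9848) = (0.0000 + -1.3545, 0.0000 + 7.6815) = (-1.3545, 7.6815)
link 1: phi[1] = 100 + 20 = 120 deg
  cos(120 deg) = -0.5000, sin(120 deg) = 0.8660
  joint[2] = (-1.3545, 7.6815) + 8.6 * (-0.5000, 0.8660) = (-1.3545 + -4.3000, 7.6815 + 7.4478) = (-5.6545, 15.1293)
End effector: (-5.6545, 15.1293)

Answer: -5.6545 15.1293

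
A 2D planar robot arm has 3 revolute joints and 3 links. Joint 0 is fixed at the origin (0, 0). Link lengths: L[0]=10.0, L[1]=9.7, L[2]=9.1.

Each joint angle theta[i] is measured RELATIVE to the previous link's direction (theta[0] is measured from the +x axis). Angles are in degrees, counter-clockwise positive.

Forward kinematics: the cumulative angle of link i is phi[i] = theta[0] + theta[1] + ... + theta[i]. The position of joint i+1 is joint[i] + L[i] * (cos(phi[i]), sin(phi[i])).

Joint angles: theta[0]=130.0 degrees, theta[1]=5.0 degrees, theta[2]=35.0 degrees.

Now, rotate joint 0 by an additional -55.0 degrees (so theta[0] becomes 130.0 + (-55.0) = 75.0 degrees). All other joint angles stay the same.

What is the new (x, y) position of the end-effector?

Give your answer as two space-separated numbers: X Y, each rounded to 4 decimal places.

Answer: 0.4268 27.4593

Derivation:
joint[0] = (0.0000, 0.0000)  (base)
link 0: phi[0] = 75 = 75 deg
  cos(75 deg) = 0.2588, sin(75 deg) = 0.9659
  joint[1] = (0.0000, 0.0000) + 10 * (0.2588, 0.9659) = (0.0000 + 2.5882, 0.0000 + 9.6593) = (2.5882, 9.6593)
link 1: phi[1] = 75 + 5 = 80 deg
  cos(80 deg) = 0.1736, sin(80 deg) = 0.9848
  joint[2] = (2.5882, 9.6593) + 9.7 * (0.1736, 0.9848) = (2.5882 + 1.6844, 9.6593 + 9.5526) = (4.2726, 19.2119)
link 2: phi[2] = 75 + 5 + 35 = 115 deg
  cos(115 deg) = -0.4226, sin(115 deg) = 0.9063
  joint[3] = (4.2726, 19.2119) + 9.1 * (-0.4226, 0.9063) = (4.2726 + -3.8458, 19.2119 + 8.2474) = (0.4268, 27.4593)
End effector: (0.4268, 27.4593)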